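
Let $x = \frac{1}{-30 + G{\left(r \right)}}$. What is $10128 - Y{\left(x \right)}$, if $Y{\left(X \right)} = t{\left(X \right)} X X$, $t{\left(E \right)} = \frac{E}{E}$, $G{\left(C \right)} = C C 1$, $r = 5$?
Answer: $\frac{253199}{25} \approx 10128.0$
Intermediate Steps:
$G{\left(C \right)} = C^{2}$ ($G{\left(C \right)} = C^{2} \cdot 1 = C^{2}$)
$t{\left(E \right)} = 1$
$x = - \frac{1}{5}$ ($x = \frac{1}{-30 + 5^{2}} = \frac{1}{-30 + 25} = \frac{1}{-5} = - \frac{1}{5} \approx -0.2$)
$Y{\left(X \right)} = X^{2}$ ($Y{\left(X \right)} = 1 X X = X X = X^{2}$)
$10128 - Y{\left(x \right)} = 10128 - \left(- \frac{1}{5}\right)^{2} = 10128 - \frac{1}{25} = \frac{253199}{25}$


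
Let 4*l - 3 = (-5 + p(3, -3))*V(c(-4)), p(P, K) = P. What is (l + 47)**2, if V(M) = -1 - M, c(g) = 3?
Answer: 39601/16 ≈ 2475.1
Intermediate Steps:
l = 11/4 (l = 3/4 + ((-5 + 3)*(-1 - 1*3))/4 = 3/4 + (-2*(-1 - 3))/4 = 3/4 + (-2*(-4))/4 = 3/4 + (1/4)*8 = 3/4 + 2 = 11/4 ≈ 2.7500)
(l + 47)**2 = (11/4 + 47)**2 = (199/4)**2 = 39601/16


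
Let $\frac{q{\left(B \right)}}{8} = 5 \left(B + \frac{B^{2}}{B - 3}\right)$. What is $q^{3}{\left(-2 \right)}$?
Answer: $-1404928$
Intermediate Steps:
$q{\left(B \right)} = 40 B + \frac{40 B^{2}}{-3 + B}$ ($q{\left(B \right)} = 8 \cdot 5 \left(B + \frac{B^{2}}{B - 3}\right) = 8 \cdot 5 \left(B + \frac{B^{2}}{-3 + B}\right) = 8 \left(5 B + \frac{5 B^{2}}{-3 + B}\right) = 40 B + \frac{40 B^{2}}{-3 + B}$)
$q^{3}{\left(-2 \right)} = \left(40 \left(-2\right) \frac{1}{-3 - 2} \left(-3 + 2 \left(-2\right)\right)\right)^{3} = \left(40 \left(-2\right) \frac{1}{-5} \left(-3 - 4\right)\right)^{3} = \left(40 \left(-2\right) \left(- \frac{1}{5}\right) \left(-7\right)\right)^{3} = \left(-112\right)^{3} = -1404928$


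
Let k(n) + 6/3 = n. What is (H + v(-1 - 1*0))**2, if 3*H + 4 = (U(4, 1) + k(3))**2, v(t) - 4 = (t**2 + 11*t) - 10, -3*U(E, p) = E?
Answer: 218089/729 ≈ 299.16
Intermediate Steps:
U(E, p) = -E/3
k(n) = -2 + n
v(t) = -6 + t**2 + 11*t (v(t) = 4 + ((t**2 + 11*t) - 10) = 4 + (-10 + t**2 + 11*t) = -6 + t**2 + 11*t)
H = -35/27 (H = -4/3 + (-1/3*4 + (-2 + 3))**2/3 = -4/3 + (-4/3 + 1)**2/3 = -4/3 + (-1/3)**2/3 = -4/3 + (1/3)*(1/9) = -4/3 + 1/27 = -35/27 ≈ -1.2963)
(H + v(-1 - 1*0))**2 = (-35/27 + (-6 + (-1 - 1*0)**2 + 11*(-1 - 1*0)))**2 = (-35/27 + (-6 + (-1 + 0)**2 + 11*(-1 + 0)))**2 = (-35/27 + (-6 + (-1)**2 + 11*(-1)))**2 = (-35/27 + (-6 + 1 - 11))**2 = (-35/27 - 16)**2 = (-467/27)**2 = 218089/729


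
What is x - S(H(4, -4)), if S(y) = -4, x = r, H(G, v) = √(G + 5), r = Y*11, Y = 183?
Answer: 2017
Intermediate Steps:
r = 2013 (r = 183*11 = 2013)
H(G, v) = √(5 + G)
x = 2013
x - S(H(4, -4)) = 2013 - 1*(-4) = 2013 + 4 = 2017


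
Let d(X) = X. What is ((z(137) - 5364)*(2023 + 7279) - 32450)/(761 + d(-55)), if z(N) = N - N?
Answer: -24964189/353 ≈ -70720.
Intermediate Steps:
z(N) = 0
((z(137) - 5364)*(2023 + 7279) - 32450)/(761 + d(-55)) = ((0 - 5364)*(2023 + 7279) - 32450)/(761 - 55) = (-5364*9302 - 32450)/706 = (-49895928 - 32450)*(1/706) = -49928378*1/706 = -24964189/353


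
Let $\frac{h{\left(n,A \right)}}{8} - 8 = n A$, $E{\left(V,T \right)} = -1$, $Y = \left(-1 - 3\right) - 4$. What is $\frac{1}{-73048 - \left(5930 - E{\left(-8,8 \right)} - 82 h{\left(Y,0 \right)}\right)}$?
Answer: $- \frac{1}{73731} \approx -1.3563 \cdot 10^{-5}$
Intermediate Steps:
$Y = -8$ ($Y = -4 - 4 = -8$)
$h{\left(n,A \right)} = 64 + 8 A n$ ($h{\left(n,A \right)} = 64 + 8 n A = 64 + 8 A n$)
$\frac{1}{-73048 - \left(5930 - E{\left(-8,8 \right)} - 82 h{\left(Y,0 \right)}\right)} = \frac{1}{-73048 - \left(5931 - 82 \left(64 + 8 \cdot 0 \left(-8\right)\right)\right)} = \frac{1}{-73048 - \left(5931 - 82 \left(64 + 0\right)\right)} = \frac{1}{-73048 + \left(\left(-1 + 82 \cdot 64\right) - 5930\right)} = \frac{1}{-73048 + \left(\left(-1 + 5248\right) - 5930\right)} = \frac{1}{-73048 + \left(5247 - 5930\right)} = \frac{1}{-73048 - 683} = \frac{1}{-73731} = - \frac{1}{73731}$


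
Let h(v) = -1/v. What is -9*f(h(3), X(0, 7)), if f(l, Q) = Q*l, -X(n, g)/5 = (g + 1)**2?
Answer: -960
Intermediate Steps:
X(n, g) = -5*(1 + g)**2 (X(n, g) = -5*(g + 1)**2 = -5*(1 + g)**2)
-9*f(h(3), X(0, 7)) = -9*(-5*(1 + 7)**2)*(-1/3) = -9*(-5*8**2)*(-1*1/3) = -9*(-5*64)*(-1)/3 = -(-2880)*(-1)/3 = -9*320/3 = -960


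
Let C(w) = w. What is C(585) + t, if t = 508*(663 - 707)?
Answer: -21767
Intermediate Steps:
t = -22352 (t = 508*(-44) = -22352)
C(585) + t = 585 - 22352 = -21767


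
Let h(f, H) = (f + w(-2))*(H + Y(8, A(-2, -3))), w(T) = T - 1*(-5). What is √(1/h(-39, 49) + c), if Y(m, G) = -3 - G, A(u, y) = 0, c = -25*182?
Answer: I*√346600846/276 ≈ 67.454*I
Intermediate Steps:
c = -4550
w(T) = 5 + T (w(T) = T + 5 = 5 + T)
h(f, H) = (-3 + H)*(3 + f) (h(f, H) = (f + (5 - 2))*(H + (-3 - 1*0)) = (f + 3)*(H + (-3 + 0)) = (3 + f)*(H - 3) = (3 + f)*(-3 + H) = (-3 + H)*(3 + f))
√(1/h(-39, 49) + c) = √(1/(-9 - 3*(-39) + 3*49 + 49*(-39)) - 4550) = √(1/(-9 + 117 + 147 - 1911) - 4550) = √(1/(-1656) - 4550) = √(-1/1656 - 4550) = √(-7534801/1656) = I*√346600846/276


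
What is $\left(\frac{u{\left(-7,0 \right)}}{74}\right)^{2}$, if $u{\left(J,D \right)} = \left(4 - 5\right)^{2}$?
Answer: $\frac{1}{5476} \approx 0.00018262$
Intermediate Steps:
$u{\left(J,D \right)} = 1$ ($u{\left(J,D \right)} = \left(-1\right)^{2} = 1$)
$\left(\frac{u{\left(-7,0 \right)}}{74}\right)^{2} = \left(1 \cdot \frac{1}{74}\right)^{2} = \left(\frac{1}{74}\right)^{2} = \frac{1}{5476}$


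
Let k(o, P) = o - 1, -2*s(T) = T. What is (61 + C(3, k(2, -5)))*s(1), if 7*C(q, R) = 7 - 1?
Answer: -433/14 ≈ -30.929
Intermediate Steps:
s(T) = -T/2
k(o, P) = -1 + o
C(q, R) = 6/7 (C(q, R) = (7 - 1)/7 = (1/7)*6 = 6/7)
(61 + C(3, k(2, -5)))*s(1) = (61 + 6/7)*(-1/2*1) = (433/7)*(-1/2) = -433/14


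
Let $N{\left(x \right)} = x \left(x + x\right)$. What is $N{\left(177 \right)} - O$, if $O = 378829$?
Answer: $-316171$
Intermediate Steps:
$N{\left(x \right)} = 2 x^{2}$ ($N{\left(x \right)} = x 2 x = 2 x^{2}$)
$N{\left(177 \right)} - O = 2 \cdot 177^{2} - 378829 = 2 \cdot 31329 - 378829 = 62658 - 378829 = -316171$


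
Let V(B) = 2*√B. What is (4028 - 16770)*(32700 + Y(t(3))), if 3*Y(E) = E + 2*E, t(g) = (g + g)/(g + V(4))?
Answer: -2916720252/7 ≈ -4.1667e+8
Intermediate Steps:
t(g) = 2*g/(4 + g) (t(g) = (g + g)/(g + 2*√4) = (2*g)/(g + 2*2) = (2*g)/(g + 4) = (2*g)/(4 + g) = 2*g/(4 + g))
Y(E) = E (Y(E) = (E + 2*E)/3 = (3*E)/3 = E)
(4028 - 16770)*(32700 + Y(t(3))) = (4028 - 16770)*(32700 + 2*3/(4 + 3)) = -12742*(32700 + 2*3/7) = -12742*(32700 + 2*3*(⅐)) = -12742*(32700 + 6/7) = -12742*228906/7 = -2916720252/7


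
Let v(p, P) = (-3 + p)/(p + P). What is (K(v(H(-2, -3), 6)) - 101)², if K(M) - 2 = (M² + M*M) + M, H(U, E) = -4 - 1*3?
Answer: 12321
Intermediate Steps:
H(U, E) = -7 (H(U, E) = -4 - 3 = -7)
v(p, P) = (-3 + p)/(P + p)
K(M) = 2 + M + 2*M² (K(M) = 2 + ((M² + M*M) + M) = 2 + ((M² + M²) + M) = 2 + (2*M² + M) = 2 + (M + 2*M²) = 2 + M + 2*M²)
(K(v(H(-2, -3), 6)) - 101)² = ((2 + (-3 - 7)/(6 - 7) + 2*((-3 - 7)/(6 - 7))²) - 101)² = ((2 - 10/(-1) + 2*(-10/(-1))²) - 101)² = ((2 - 1*(-10) + 2*(-1*(-10))²) - 101)² = ((2 + 10 + 2*10²) - 101)² = ((2 + 10 + 2*100) - 101)² = ((2 + 10 + 200) - 101)² = (212 - 101)² = 111² = 12321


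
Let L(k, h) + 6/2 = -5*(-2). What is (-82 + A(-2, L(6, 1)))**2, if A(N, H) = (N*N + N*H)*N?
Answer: 3844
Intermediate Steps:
L(k, h) = 7 (L(k, h) = -3 - 5*(-2) = -3 + 10 = 7)
A(N, H) = N*(N**2 + H*N) (A(N, H) = (N**2 + H*N)*N = N*(N**2 + H*N))
(-82 + A(-2, L(6, 1)))**2 = (-82 + (-2)**2*(7 - 2))**2 = (-82 + 4*5)**2 = (-82 + 20)**2 = (-62)**2 = 3844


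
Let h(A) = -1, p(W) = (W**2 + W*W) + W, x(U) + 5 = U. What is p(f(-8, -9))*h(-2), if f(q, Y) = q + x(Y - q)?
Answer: -378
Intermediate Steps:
x(U) = -5 + U
f(q, Y) = -5 + Y (f(q, Y) = q + (-5 + (Y - q)) = q + (-5 + Y - q) = -5 + Y)
p(W) = W + 2*W**2 (p(W) = (W**2 + W**2) + W = 2*W**2 + W = W + 2*W**2)
p(f(-8, -9))*h(-2) = ((-5 - 9)*(1 + 2*(-5 - 9)))*(-1) = -14*(1 + 2*(-14))*(-1) = -14*(1 - 28)*(-1) = -14*(-27)*(-1) = 378*(-1) = -378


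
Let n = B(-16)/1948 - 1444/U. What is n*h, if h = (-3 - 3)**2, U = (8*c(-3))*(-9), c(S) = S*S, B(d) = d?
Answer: 350318/4383 ≈ 79.927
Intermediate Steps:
c(S) = S**2
U = -648 (U = (8*(-3)**2)*(-9) = (8*9)*(-9) = 72*(-9) = -648)
h = 36 (h = (-6)**2 = 36)
n = 175159/78894 (n = -16/1948 - 1444/(-648) = -16*1/1948 - 1444*(-1/648) = -4/487 + 361/162 = 175159/78894 ≈ 2.2202)
n*h = (175159/78894)*36 = 350318/4383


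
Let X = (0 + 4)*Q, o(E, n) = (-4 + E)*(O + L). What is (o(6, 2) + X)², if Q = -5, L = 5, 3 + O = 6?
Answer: 16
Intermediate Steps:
O = 3 (O = -3 + 6 = 3)
o(E, n) = -32 + 8*E (o(E, n) = (-4 + E)*(3 + 5) = (-4 + E)*8 = -32 + 8*E)
X = -20 (X = (0 + 4)*(-5) = 4*(-5) = -20)
(o(6, 2) + X)² = ((-32 + 8*6) - 20)² = ((-32 + 48) - 20)² = (16 - 20)² = (-4)² = 16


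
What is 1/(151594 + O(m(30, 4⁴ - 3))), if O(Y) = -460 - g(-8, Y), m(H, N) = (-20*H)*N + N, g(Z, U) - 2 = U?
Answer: 1/302679 ≈ 3.3038e-6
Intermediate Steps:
g(Z, U) = 2 + U
m(H, N) = N - 20*H*N (m(H, N) = -20*H*N + N = N - 20*H*N)
O(Y) = -462 - Y (O(Y) = -460 - (2 + Y) = -460 + (-2 - Y) = -462 - Y)
1/(151594 + O(m(30, 4⁴ - 3))) = 1/(151594 + (-462 - (4⁴ - 3)*(1 - 20*30))) = 1/(151594 + (-462 - (256 - 3)*(1 - 600))) = 1/(151594 + (-462 - 253*(-599))) = 1/(151594 + (-462 - 1*(-151547))) = 1/(151594 + (-462 + 151547)) = 1/(151594 + 151085) = 1/302679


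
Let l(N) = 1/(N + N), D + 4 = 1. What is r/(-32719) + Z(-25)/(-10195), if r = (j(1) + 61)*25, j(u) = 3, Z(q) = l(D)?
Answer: -97839281/2001421230 ≈ -0.048885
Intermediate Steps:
D = -3 (D = -4 + 1 = -3)
l(N) = 1/(2*N)
Z(q) = -⅙ (Z(q) = (½)/(-3) = (½)*(-⅓) = -⅙)
r = 1600 (r = (3 + 61)*25 = 64*25 = 1600)
r/(-32719) + Z(-25)/(-10195) = 1600/(-32719) - ⅙/(-10195) = 1600*(-1/32719) - ⅙*(-1/10195) = -1600/32719 + 1/61170 = -97839281/2001421230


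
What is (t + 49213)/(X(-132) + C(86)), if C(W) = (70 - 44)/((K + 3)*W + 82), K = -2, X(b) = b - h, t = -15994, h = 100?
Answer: -2790396/19475 ≈ -143.28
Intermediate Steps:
X(b) = -100 + b (X(b) = b - 1*100 = b - 100 = -100 + b)
C(W) = 26/(82 + W) (C(W) = (70 - 44)/((-2 + 3)*W + 82) = 26/(1*W + 82) = 26/(W + 82) = 26/(82 + W))
(t + 49213)/(X(-132) + C(86)) = (-15994 + 49213)/((-100 - 132) + 26/(82 + 86)) = 33219/(-232 + 26/168) = 33219/(-232 + 26*(1/168)) = 33219/(-232 + 13/84) = 33219/(-19475/84) = 33219*(-84/19475) = -2790396/19475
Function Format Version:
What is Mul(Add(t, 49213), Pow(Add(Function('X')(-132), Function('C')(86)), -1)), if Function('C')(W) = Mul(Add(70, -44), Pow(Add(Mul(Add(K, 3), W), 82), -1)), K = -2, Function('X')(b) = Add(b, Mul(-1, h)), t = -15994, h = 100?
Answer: Rational(-2790396, 19475) ≈ -143.28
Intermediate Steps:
Function('X')(b) = Add(-100, b) (Function('X')(b) = Add(b, Mul(-1, 100)) = Add(b, -100) = Add(-100, b))
Function('C')(W) = Mul(26, Pow(Add(82, W), -1)) (Function('C')(W) = Mul(Add(70, -44), Pow(Add(Mul(Add(-2, 3), W), 82), -1)) = Mul(26, Pow(Add(Mul(1, W), 82), -1)) = Mul(26, Pow(Add(W, 82), -1)) = Mul(26, Pow(Add(82, W), -1)))
Mul(Add(t, 49213), Pow(Add(Function('X')(-132), Function('C')(86)), -1)) = Mul(Add(-15994, 49213), Pow(Add(Add(-100, -132), Mul(26, Pow(Add(82, 86), -1))), -1)) = Mul(33219, Pow(Add(-232, Mul(26, Pow(168, -1))), -1)) = Mul(33219, Pow(Add(-232, Mul(26, Rational(1, 168))), -1)) = Mul(33219, Pow(Add(-232, Rational(13, 84)), -1)) = Mul(33219, Pow(Rational(-19475, 84), -1)) = Mul(33219, Rational(-84, 19475)) = Rational(-2790396, 19475)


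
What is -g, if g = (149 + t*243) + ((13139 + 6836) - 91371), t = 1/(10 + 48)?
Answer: 4132083/58 ≈ 71243.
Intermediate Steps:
t = 1/58 ≈ 0.017241
g = -4132083/58 (g = (149 + (1/58)*243) + ((13139 + 6836) - 91371) = (149 + 243/58) + (19975 - 91371) = 8885/58 - 71396 = -4132083/58 ≈ -71243.)
-g = -1*(-4132083/58) = 4132083/58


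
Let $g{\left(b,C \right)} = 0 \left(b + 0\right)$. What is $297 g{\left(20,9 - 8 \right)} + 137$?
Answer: $137$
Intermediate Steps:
$g{\left(b,C \right)} = 0$ ($g{\left(b,C \right)} = 0 b = 0$)
$297 g{\left(20,9 - 8 \right)} + 137 = 297 \cdot 0 + 137 = 0 + 137 = 137$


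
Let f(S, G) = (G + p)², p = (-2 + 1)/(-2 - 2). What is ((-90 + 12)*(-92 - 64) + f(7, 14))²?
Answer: 39179055969/256 ≈ 1.5304e+8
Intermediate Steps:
p = ¼ (p = -1/(-4) = -1*(-¼) = ¼ ≈ 0.25000)
f(S, G) = (¼ + G)² (f(S, G) = (G + ¼)² = (¼ + G)²)
((-90 + 12)*(-92 - 64) + f(7, 14))² = ((-90 + 12)*(-92 - 64) + (1 + 4*14)²/16)² = (-78*(-156) + (1 + 56)²/16)² = (12168 + (1/16)*57²)² = (12168 + (1/16)*3249)² = (12168 + 3249/16)² = (197937/16)² = 39179055969/256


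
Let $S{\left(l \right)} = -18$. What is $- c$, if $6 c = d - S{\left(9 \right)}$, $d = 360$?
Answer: $-63$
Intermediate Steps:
$c = 63$ ($c = \frac{360 - -18}{6} = \frac{360 + 18}{6} = \frac{1}{6} \cdot 378 = 63$)
$- c = \left(-1\right) 63 = -63$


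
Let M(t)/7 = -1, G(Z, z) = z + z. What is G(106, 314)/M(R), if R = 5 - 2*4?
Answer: -628/7 ≈ -89.714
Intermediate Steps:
G(Z, z) = 2*z
R = -3 (R = 5 - 8 = -3)
M(t) = -7 (M(t) = 7*(-1) = -7)
G(106, 314)/M(R) = (2*314)/(-7) = 628*(-⅐) = -628/7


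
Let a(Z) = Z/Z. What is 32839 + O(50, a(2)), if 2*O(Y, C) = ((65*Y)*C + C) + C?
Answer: 34465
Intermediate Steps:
a(Z) = 1
O(Y, C) = C + 65*C*Y/2 (O(Y, C) = (((65*Y)*C + C) + C)/2 = ((65*C*Y + C) + C)/2 = ((C + 65*C*Y) + C)/2 = (2*C + 65*C*Y)/2 = C + 65*C*Y/2)
32839 + O(50, a(2)) = 32839 + (½)*1*(2 + 65*50) = 32839 + (½)*1*(2 + 3250) = 32839 + (½)*1*3252 = 32839 + 1626 = 34465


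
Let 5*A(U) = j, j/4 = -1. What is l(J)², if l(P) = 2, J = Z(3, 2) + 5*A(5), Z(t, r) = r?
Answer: 4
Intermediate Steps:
j = -4 (j = 4*(-1) = -4)
A(U) = -⅘ (A(U) = (⅕)*(-4) = -⅘)
J = -2 (J = 2 + 5*(-⅘) = 2 - 4 = -2)
l(J)² = 2² = 4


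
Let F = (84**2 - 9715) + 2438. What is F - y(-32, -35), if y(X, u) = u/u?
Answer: -222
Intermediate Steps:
y(X, u) = 1
F = -221 (F = (7056 - 9715) + 2438 = -2659 + 2438 = -221)
F - y(-32, -35) = -221 - 1*1 = -221 - 1 = -222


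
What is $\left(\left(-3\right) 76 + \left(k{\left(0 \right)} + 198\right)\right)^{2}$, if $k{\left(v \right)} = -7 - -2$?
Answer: $1225$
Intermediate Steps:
$k{\left(v \right)} = -5$ ($k{\left(v \right)} = -7 + 2 = -5$)
$\left(\left(-3\right) 76 + \left(k{\left(0 \right)} + 198\right)\right)^{2} = \left(\left(-3\right) 76 + \left(-5 + 198\right)\right)^{2} = \left(-228 + 193\right)^{2} = \left(-35\right)^{2} = 1225$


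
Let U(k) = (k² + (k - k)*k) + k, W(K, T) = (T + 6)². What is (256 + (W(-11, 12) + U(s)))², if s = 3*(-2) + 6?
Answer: 336400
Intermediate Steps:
W(K, T) = (6 + T)²
s = 0 (s = -6 + 6 = 0)
U(k) = k + k² (U(k) = (k² + 0*k) + k = (k² + 0) + k = k² + k = k + k²)
(256 + (W(-11, 12) + U(s)))² = (256 + ((6 + 12)² + 0*(1 + 0)))² = (256 + (18² + 0*1))² = (256 + (324 + 0))² = (256 + 324)² = 580² = 336400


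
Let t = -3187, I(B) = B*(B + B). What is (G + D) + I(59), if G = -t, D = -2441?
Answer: 7708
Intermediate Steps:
I(B) = 2*B**2 (I(B) = B*(2*B) = 2*B**2)
G = 3187 (G = -1*(-3187) = 3187)
(G + D) + I(59) = (3187 - 2441) + 2*59**2 = 746 + 2*3481 = 746 + 6962 = 7708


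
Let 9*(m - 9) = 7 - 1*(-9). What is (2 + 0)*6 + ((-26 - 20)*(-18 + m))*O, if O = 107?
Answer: 320038/9 ≈ 35560.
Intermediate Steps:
m = 97/9 (m = 9 + (7 - 1*(-9))/9 = 9 + (7 + 9)/9 = 9 + (⅑)*16 = 9 + 16/9 = 97/9 ≈ 10.778)
(2 + 0)*6 + ((-26 - 20)*(-18 + m))*O = (2 + 0)*6 + ((-26 - 20)*(-18 + 97/9))*107 = 2*6 - 46*(-65/9)*107 = 12 + (2990/9)*107 = 12 + 319930/9 = 320038/9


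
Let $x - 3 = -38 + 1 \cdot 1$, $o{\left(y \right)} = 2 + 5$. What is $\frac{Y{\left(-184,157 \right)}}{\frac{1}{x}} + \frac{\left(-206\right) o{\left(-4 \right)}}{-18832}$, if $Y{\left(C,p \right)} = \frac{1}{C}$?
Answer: $\frac{56601}{216568} \approx 0.26135$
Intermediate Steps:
$o{\left(y \right)} = 7$
$x = -34$ ($x = 3 + \left(-38 + 1 \cdot 1\right) = 3 + \left(-38 + 1\right) = 3 - 37 = -34$)
$\frac{Y{\left(-184,157 \right)}}{\frac{1}{x}} + \frac{\left(-206\right) o{\left(-4 \right)}}{-18832} = \frac{1}{\left(-184\right) \frac{1}{-34}} + \frac{\left(-206\right) 7}{-18832} = - \frac{1}{184 \left(- \frac{1}{34}\right)} - - \frac{721}{9416} = \left(- \frac{1}{184}\right) \left(-34\right) + \frac{721}{9416} = \frac{17}{92} + \frac{721}{9416} = \frac{56601}{216568}$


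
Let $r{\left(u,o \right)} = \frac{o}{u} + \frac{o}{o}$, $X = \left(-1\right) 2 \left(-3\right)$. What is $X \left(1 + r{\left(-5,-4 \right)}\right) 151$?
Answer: $\frac{12684}{5} \approx 2536.8$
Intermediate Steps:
$X = 6$ ($X = \left(-2\right) \left(-3\right) = 6$)
$r{\left(u,o \right)} = 1 + \frac{o}{u}$ ($r{\left(u,o \right)} = \frac{o}{u} + 1 = 1 + \frac{o}{u}$)
$X \left(1 + r{\left(-5,-4 \right)}\right) 151 = 6 \left(1 + \frac{-4 - 5}{-5}\right) 151 = 6 \left(1 - - \frac{9}{5}\right) 151 = 6 \left(1 + \frac{9}{5}\right) 151 = 6 \cdot \frac{14}{5} \cdot 151 = \frac{84}{5} \cdot 151 = \frac{12684}{5}$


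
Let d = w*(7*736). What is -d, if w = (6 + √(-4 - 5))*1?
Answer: -30912 - 15456*I ≈ -30912.0 - 15456.0*I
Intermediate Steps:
w = 6 + 3*I (w = (6 + √(-9))*1 = (6 + 3*I)*1 = 6 + 3*I ≈ 6.0 + 3.0*I)
d = 30912 + 15456*I (d = (6 + 3*I)*(7*736) = (6 + 3*I)*5152 = 30912 + 15456*I ≈ 30912.0 + 15456.0*I)
-d = -(30912 + 15456*I) = -30912 - 15456*I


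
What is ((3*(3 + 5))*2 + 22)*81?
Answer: 5670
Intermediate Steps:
((3*(3 + 5))*2 + 22)*81 = ((3*8)*2 + 22)*81 = (24*2 + 22)*81 = (48 + 22)*81 = 70*81 = 5670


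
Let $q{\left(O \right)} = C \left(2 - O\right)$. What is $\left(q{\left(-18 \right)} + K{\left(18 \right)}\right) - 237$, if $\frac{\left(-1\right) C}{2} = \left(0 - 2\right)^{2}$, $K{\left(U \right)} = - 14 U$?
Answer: $-649$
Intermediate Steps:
$C = -8$ ($C = - 2 \left(0 - 2\right)^{2} = - 2 \left(-2\right)^{2} = \left(-2\right) 4 = -8$)
$q{\left(O \right)} = -16 + 8 O$ ($q{\left(O \right)} = - 8 \left(2 - O\right) = -16 + 8 O$)
$\left(q{\left(-18 \right)} + K{\left(18 \right)}\right) - 237 = \left(\left(-16 + 8 \left(-18\right)\right) - 252\right) - 237 = \left(\left(-16 - 144\right) - 252\right) - 237 = \left(-160 - 252\right) - 237 = -412 - 237 = -649$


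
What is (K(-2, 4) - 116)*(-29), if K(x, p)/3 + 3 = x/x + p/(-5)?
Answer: 18038/5 ≈ 3607.6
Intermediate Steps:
K(x, p) = -6 - 3*p/5 (K(x, p) = -9 + 3*(x/x + p/(-5)) = -9 + 3*(1 + p*(-1/5)) = -9 + 3*(1 - p/5) = -9 + (3 - 3*p/5) = -6 - 3*p/5)
(K(-2, 4) - 116)*(-29) = ((-6 - 3/5*4) - 116)*(-29) = ((-6 - 12/5) - 116)*(-29) = (-42/5 - 116)*(-29) = -622/5*(-29) = 18038/5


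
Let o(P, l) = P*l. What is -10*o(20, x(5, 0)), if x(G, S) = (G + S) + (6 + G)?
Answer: -3200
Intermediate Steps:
x(G, S) = 6 + S + 2*G
-10*o(20, x(5, 0)) = -200*(6 + 0 + 2*5) = -200*(6 + 0 + 10) = -200*16 = -10*320 = -3200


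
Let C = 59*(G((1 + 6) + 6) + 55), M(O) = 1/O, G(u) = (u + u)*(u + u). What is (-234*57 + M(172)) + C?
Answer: 5124053/172 ≈ 29791.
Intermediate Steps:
G(u) = 4*u² (G(u) = (2*u)*(2*u) = 4*u²)
C = 43129 (C = 59*(4*((1 + 6) + 6)² + 55) = 59*(4*(7 + 6)² + 55) = 59*(4*13² + 55) = 59*(4*169 + 55) = 59*(676 + 55) = 59*731 = 43129)
(-234*57 + M(172)) + C = (-234*57 + 1/172) + 43129 = (-13338 + 1/172) + 43129 = -2294135/172 + 43129 = 5124053/172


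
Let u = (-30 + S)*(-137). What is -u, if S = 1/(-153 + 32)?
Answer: -497447/121 ≈ -4111.1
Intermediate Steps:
S = -1/121 (S = 1/(-121) = -1/121 ≈ -0.0082645)
u = 497447/121 (u = (-30 - 1/121)*(-137) = -3631/121*(-137) = 497447/121 ≈ 4111.1)
-u = -1*497447/121 = -497447/121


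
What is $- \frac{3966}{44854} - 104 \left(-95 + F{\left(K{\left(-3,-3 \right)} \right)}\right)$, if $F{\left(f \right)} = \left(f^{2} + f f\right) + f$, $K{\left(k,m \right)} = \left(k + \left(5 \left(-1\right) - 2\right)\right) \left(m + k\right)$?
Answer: $- \frac{16711705303}{22427} \approx -7.4516 \cdot 10^{5}$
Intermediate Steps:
$K{\left(k,m \right)} = \left(-7 + k\right) \left(k + m\right)$ ($K{\left(k,m \right)} = \left(k - 7\right) \left(k + m\right) = \left(-7 + k\right) \left(k + m\right)$)
$F{\left(f \right)} = f + 2 f^{2}$ ($F{\left(f \right)} = \left(f^{2} + f^{2}\right) + f = 2 f^{2} + f = f + 2 f^{2}$)
$- \frac{3966}{44854} - 104 \left(-95 + F{\left(K{\left(-3,-3 \right)} \right)}\right) = - \frac{3966}{44854} - 104 \left(-95 + \left(\left(-3\right)^{2} - -21 - -21 - -9\right) \left(1 + 2 \left(\left(-3\right)^{2} - -21 - -21 - -9\right)\right)\right) = \left(-3966\right) \frac{1}{44854} - 104 \left(-95 + \left(9 + 21 + 21 + 9\right) \left(1 + 2 \left(9 + 21 + 21 + 9\right)\right)\right) = - \frac{1983}{22427} - 104 \left(-95 + 60 \left(1 + 2 \cdot 60\right)\right) = - \frac{1983}{22427} - 104 \left(-95 + 60 \left(1 + 120\right)\right) = - \frac{1983}{22427} - 104 \left(-95 + 60 \cdot 121\right) = - \frac{1983}{22427} - 104 \left(-95 + 7260\right) = - \frac{1983}{22427} - 745160 = - \frac{16711705303}{22427}$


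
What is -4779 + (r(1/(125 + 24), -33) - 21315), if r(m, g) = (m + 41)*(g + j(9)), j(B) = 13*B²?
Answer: 2344194/149 ≈ 15733.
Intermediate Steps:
r(m, g) = (41 + m)*(1053 + g) (r(m, g) = (m + 41)*(g + 13*9²) = (41 + m)*(g + 13*81) = (41 + m)*(g + 1053) = (41 + m)*(1053 + g))
-4779 + (r(1/(125 + 24), -33) - 21315) = -4779 + ((43173 + 41*(-33) + 1053/(125 + 24) - 33/(125 + 24)) - 21315) = -4779 + ((43173 - 1353 + 1053/149 - 33/149) - 21315) = -4779 + (6232200/149 - 21315) = -4779 + 3056265/149 = 2344194/149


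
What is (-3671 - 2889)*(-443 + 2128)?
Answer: -11053600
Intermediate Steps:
(-3671 - 2889)*(-443 + 2128) = -6560*1685 = -11053600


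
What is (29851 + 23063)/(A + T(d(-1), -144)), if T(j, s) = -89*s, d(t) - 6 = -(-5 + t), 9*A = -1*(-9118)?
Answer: 238113/62231 ≈ 3.8263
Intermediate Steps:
A = 9118/9 (A = (-1*(-9118))/9 = (1/9)*9118 = 9118/9 ≈ 1013.1)
d(t) = 11 - t (d(t) = 6 - (-5 + t) = 6 + (5 - t) = 11 - t)
(29851 + 23063)/(A + T(d(-1), -144)) = (29851 + 23063)/(9118/9 - 89*(-144)) = 52914/(9118/9 + 12816) = 52914/(124462/9) = 52914*(9/124462) = 238113/62231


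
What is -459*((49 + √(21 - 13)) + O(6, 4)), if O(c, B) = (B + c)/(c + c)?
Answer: -45747/2 - 918*√2 ≈ -24172.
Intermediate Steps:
O(c, B) = (B + c)/(2*c) (O(c, B) = (B + c)/((2*c)) = (B + c)*(1/(2*c)) = (B + c)/(2*c))
-459*((49 + √(21 - 13)) + O(6, 4)) = -459*((49 + √(21 - 13)) + (½)*(4 + 6)/6) = -459*((49 + √8) + (½)*(⅙)*10) = -459*((49 + 2*√2) + ⅚) = -459*(299/6 + 2*√2) = -45747/2 - 918*√2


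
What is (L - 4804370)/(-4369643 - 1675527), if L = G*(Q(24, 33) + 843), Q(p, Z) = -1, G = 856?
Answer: 2041809/3022585 ≈ 0.67552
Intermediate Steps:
L = 720752 (L = 856*(-1 + 843) = 856*842 = 720752)
(L - 4804370)/(-4369643 - 1675527) = (720752 - 4804370)/(-4369643 - 1675527) = -4083618/(-6045170) = -4083618*(-1/6045170) = 2041809/3022585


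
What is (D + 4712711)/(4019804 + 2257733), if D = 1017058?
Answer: 5729769/6277537 ≈ 0.91274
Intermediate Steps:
(D + 4712711)/(4019804 + 2257733) = (1017058 + 4712711)/(4019804 + 2257733) = 5729769/6277537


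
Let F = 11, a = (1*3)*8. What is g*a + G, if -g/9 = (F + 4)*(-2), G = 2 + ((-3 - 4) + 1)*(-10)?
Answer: 6542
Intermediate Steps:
a = 24 (a = 3*8 = 24)
G = 62 (G = 2 + (-7 + 1)*(-10) = 2 - 6*(-10) = 2 + 60 = 62)
g = 270 (g = -9*(11 + 4)*(-2) = -135*(-2) = -9*(-30) = 270)
g*a + G = 270*24 + 62 = 6480 + 62 = 6542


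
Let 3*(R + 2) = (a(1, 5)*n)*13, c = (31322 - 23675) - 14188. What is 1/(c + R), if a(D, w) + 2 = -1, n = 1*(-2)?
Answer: -1/6517 ≈ -0.00015344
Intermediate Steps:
n = -2
a(D, w) = -3 (a(D, w) = -2 - 1 = -3)
c = -6541 (c = 7647 - 14188 = -6541)
R = 24 (R = -2 + (-3*(-2)*13)/3 = -2 + (6*13)/3 = -2 + (1/3)*78 = -2 + 26 = 24)
1/(c + R) = 1/(-6541 + 24) = 1/(-6517) = -1/6517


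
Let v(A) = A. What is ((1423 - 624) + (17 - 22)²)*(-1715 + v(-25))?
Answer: -1433760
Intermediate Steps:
((1423 - 624) + (17 - 22)²)*(-1715 + v(-25)) = ((1423 - 624) + (17 - 22)²)*(-1715 - 25) = (799 + (-5)²)*(-1740) = (799 + 25)*(-1740) = 824*(-1740) = -1433760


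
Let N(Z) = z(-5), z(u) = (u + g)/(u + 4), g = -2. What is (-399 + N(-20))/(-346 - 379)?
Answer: 392/725 ≈ 0.54069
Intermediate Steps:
z(u) = (-2 + u)/(4 + u) (z(u) = (u - 2)/(u + 4) = (-2 + u)/(4 + u))
N(Z) = 7 (N(Z) = (-2 - 5)/(4 - 5) = -7/(-1) = -1*(-7) = 7)
(-399 + N(-20))/(-346 - 379) = (-399 + 7)/(-346 - 379) = -392/(-725) = -392*(-1/725) = 392/725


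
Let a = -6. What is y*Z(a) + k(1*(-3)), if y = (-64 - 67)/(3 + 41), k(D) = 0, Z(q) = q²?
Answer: -1179/11 ≈ -107.18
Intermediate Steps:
y = -131/44 ≈ -2.9773
y*Z(a) + k(1*(-3)) = -131/44*(-6)² + 0 = -131/44*36 + 0 = -1179/11 + 0 = -1179/11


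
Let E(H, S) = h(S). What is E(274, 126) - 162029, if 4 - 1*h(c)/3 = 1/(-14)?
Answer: -2268235/14 ≈ -1.6202e+5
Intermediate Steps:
h(c) = 171/14 (h(c) = 12 - 3/(-14) = 12 - 3*(-1/14) = 12 + 3/14 = 171/14)
E(H, S) = 171/14
E(274, 126) - 162029 = 171/14 - 162029 = -2268235/14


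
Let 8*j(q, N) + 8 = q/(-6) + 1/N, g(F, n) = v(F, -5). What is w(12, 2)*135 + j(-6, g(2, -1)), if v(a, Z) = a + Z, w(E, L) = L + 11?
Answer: 21049/12 ≈ 1754.1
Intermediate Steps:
w(E, L) = 11 + L
v(a, Z) = Z + a
g(F, n) = -5 + F
j(q, N) = -1 - q/48 + 1/(8*N) (j(q, N) = -1 + (q/(-6) + 1/N)/8 = -1 + (q*(-1/6) + 1/N)/8 = -1 + (-q/6 + 1/N)/8 = -1 + (1/N - q/6)/8 = -1 + (-q/48 + 1/(8*N)) = -1 - q/48 + 1/(8*N))
w(12, 2)*135 + j(-6, g(2, -1)) = (11 + 2)*135 + (6 - (-5 + 2)*(48 - 6))/(48*(-5 + 2)) = 13*135 + (1/48)*(6 - 1*(-3)*42)/(-3) = 1755 + (1/48)*(-1/3)*(6 + 126) = 1755 + (1/48)*(-1/3)*132 = 1755 - 11/12 = 21049/12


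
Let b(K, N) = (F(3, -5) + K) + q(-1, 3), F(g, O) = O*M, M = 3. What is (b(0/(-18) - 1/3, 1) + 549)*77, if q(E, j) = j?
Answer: 123970/3 ≈ 41323.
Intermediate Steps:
F(g, O) = 3*O (F(g, O) = O*3 = 3*O)
b(K, N) = -12 + K (b(K, N) = (3*(-5) + K) + 3 = (-15 + K) + 3 = -12 + K)
(b(0/(-18) - 1/3, 1) + 549)*77 = ((-12 + (0/(-18) - 1/3)) + 549)*77 = ((-12 + (0*(-1/18) - 1*⅓)) + 549)*77 = ((-12 + (0 - ⅓)) + 549)*77 = ((-12 - ⅓) + 549)*77 = (-37/3 + 549)*77 = (1610/3)*77 = 123970/3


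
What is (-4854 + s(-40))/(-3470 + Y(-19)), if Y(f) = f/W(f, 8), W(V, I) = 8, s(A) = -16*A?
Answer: 33712/27779 ≈ 1.2136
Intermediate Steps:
Y(f) = f/8
(-4854 + s(-40))/(-3470 + Y(-19)) = (-4854 - 16*(-40))/(-3470 + (⅛)*(-19)) = (-4854 + 640)/(-3470 - 19/8) = -4214/(-27779/8) = -4214*(-8/27779) = 33712/27779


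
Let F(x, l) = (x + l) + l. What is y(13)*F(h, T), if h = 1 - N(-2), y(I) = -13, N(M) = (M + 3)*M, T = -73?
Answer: 1859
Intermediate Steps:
N(M) = M*(3 + M) (N(M) = (3 + M)*M = M*(3 + M))
h = 3 (h = 1 - (-2)*(3 - 2) = 1 - (-2) = 1 - 1*(-2) = 1 + 2 = 3)
F(x, l) = x + 2*l (F(x, l) = (l + x) + l = x + 2*l)
y(13)*F(h, T) = -13*(3 + 2*(-73)) = -13*(3 - 146) = -13*(-143) = 1859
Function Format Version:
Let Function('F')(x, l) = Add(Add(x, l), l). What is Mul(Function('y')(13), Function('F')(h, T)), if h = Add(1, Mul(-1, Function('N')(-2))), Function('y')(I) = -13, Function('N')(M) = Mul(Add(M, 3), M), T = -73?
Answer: 1859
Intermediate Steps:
Function('N')(M) = Mul(M, Add(3, M)) (Function('N')(M) = Mul(Add(3, M), M) = Mul(M, Add(3, M)))
h = 3 (h = Add(1, Mul(-1, Mul(-2, Add(3, -2)))) = Add(1, Mul(-1, Mul(-2, 1))) = Add(1, Mul(-1, -2)) = Add(1, 2) = 3)
Function('F')(x, l) = Add(x, Mul(2, l)) (Function('F')(x, l) = Add(Add(l, x), l) = Add(x, Mul(2, l)))
Mul(Function('y')(13), Function('F')(h, T)) = Mul(-13, Add(3, Mul(2, -73))) = Mul(-13, Add(3, -146)) = Mul(-13, -143) = 1859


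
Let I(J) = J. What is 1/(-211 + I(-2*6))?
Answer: -1/223 ≈ -0.0044843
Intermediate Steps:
1/(-211 + I(-2*6)) = 1/(-211 - 2*6) = 1/(-211 - 12) = 1/(-223) = -1/223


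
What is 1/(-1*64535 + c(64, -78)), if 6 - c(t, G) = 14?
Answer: -1/64543 ≈ -1.5494e-5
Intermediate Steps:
c(t, G) = -8 (c(t, G) = 6 - 1*14 = 6 - 14 = -8)
1/(-1*64535 + c(64, -78)) = 1/(-1*64535 - 8) = 1/(-64535 - 8) = 1/(-64543) = -1/64543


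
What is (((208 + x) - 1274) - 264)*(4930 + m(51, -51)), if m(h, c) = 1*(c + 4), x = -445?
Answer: -8667325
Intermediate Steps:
m(h, c) = 4 + c (m(h, c) = 1*(4 + c) = 4 + c)
(((208 + x) - 1274) - 264)*(4930 + m(51, -51)) = (((208 - 445) - 1274) - 264)*(4930 + (4 - 51)) = ((-237 - 1274) - 264)*(4930 - 47) = (-1511 - 264)*4883 = -1775*4883 = -8667325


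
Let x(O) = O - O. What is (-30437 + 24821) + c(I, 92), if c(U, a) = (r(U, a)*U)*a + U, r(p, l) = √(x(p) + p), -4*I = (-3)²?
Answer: -22473/4 - 621*I/2 ≈ -5618.3 - 310.5*I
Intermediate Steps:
I = -9/4 (I = -¼*(-3)² = -¼*9 = -9/4 ≈ -2.2500)
x(O) = 0
r(p, l) = √p (r(p, l) = √(0 + p) = √p)
c(U, a) = U + a*U^(3/2) (c(U, a) = (√U*U)*a + U = U^(3/2)*a + U = a*U^(3/2) + U = U + a*U^(3/2))
(-30437 + 24821) + c(I, 92) = (-30437 + 24821) + (-9/4 + 92*(-9/4)^(3/2)) = -5616 + (-9/4 + 92*(-27*I/8)) = -5616 + (-9/4 - 621*I/2) = -22473/4 - 621*I/2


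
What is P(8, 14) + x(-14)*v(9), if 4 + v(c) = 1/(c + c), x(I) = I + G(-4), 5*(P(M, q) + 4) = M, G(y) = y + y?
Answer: 3797/45 ≈ 84.378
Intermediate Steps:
G(y) = 2*y
P(M, q) = -4 + M/5
x(I) = -8 + I (x(I) = I + 2*(-4) = I - 8 = -8 + I)
v(c) = -4 + 1/(2*c) (v(c) = -4 + 1/(c + c) = -4 + 1/(2*c))
P(8, 14) + x(-14)*v(9) = (-4 + (1/5)*8) + (-8 - 14)*(-4 + (1/2)/9) = (-4 + 8/5) - 22*(-4 + (1/2)*(1/9)) = -12/5 - 22*(-4 + 1/18) = -12/5 - 22*(-71/18) = -12/5 + 781/9 = 3797/45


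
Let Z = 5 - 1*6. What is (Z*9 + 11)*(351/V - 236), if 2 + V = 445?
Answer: -208394/443 ≈ -470.42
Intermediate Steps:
V = 443 (V = -2 + 445 = 443)
Z = -1 (Z = 5 - 6 = -1)
(Z*9 + 11)*(351/V - 236) = (-1*9 + 11)*(351/443 - 236) = (-9 + 11)*(351*(1/443) - 236) = 2*(351/443 - 236) = 2*(-104197/443) = -208394/443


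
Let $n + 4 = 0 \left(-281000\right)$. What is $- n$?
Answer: $4$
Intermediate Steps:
$n = -4$ ($n = -4 + 0 \left(-281000\right) = -4 + 0 = -4$)
$- n = \left(-1\right) \left(-4\right) = 4$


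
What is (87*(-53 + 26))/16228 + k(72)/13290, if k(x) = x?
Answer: -5008299/35945020 ≈ -0.13933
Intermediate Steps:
(87*(-53 + 26))/16228 + k(72)/13290 = (87*(-53 + 26))/16228 + 72/13290 = (87*(-27))*(1/16228) + 72*(1/13290) = -2349*1/16228 + 12/2215 = -2349/16228 + 12/2215 = -5008299/35945020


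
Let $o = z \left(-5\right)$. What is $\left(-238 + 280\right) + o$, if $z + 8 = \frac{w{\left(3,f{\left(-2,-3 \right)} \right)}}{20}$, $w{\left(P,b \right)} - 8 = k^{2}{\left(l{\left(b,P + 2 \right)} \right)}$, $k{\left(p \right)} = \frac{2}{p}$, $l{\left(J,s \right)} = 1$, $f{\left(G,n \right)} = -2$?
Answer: $79$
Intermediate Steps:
$w{\left(P,b \right)} = 12$ ($w{\left(P,b \right)} = 8 + \left(\frac{2}{1}\right)^{2} = 8 + \left(2 \cdot 1\right)^{2} = 8 + 2^{2} = 8 + 4 = 12$)
$z = - \frac{37}{5}$ ($z = -8 + \frac{12}{20} = -8 + 12 \cdot \frac{1}{20} = -8 + \frac{3}{5} = - \frac{37}{5} \approx -7.4$)
$o = 37$ ($o = \left(- \frac{37}{5}\right) \left(-5\right) = 37$)
$\left(-238 + 280\right) + o = \left(-238 + 280\right) + 37 = 42 + 37 = 79$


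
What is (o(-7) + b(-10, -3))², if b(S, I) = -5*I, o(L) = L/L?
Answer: 256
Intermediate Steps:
o(L) = 1
(o(-7) + b(-10, -3))² = (1 - 5*(-3))² = (1 + 15)² = 16² = 256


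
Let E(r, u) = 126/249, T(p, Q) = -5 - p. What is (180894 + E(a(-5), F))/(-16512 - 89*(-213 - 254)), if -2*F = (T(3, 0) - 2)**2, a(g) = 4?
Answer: 319452/44239 ≈ 7.2210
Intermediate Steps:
F = -50 (F = -((-5 - 1*3) - 2)**2/2 = -((-5 - 3) - 2)**2/2 = -(-8 - 2)**2/2 = -1/2*(-10)**2 = -1/2*100 = -50)
E(r, u) = 42/83 (E(r, u) = 126*(1/249) = 42/83)
(180894 + E(a(-5), F))/(-16512 - 89*(-213 - 254)) = (180894 + 42/83)/(-16512 - 89*(-213 - 254)) = 15014244/(83*(-16512 - 89*(-467))) = 15014244/(83*(-16512 + 41563)) = (15014244/83)/25051 = (15014244/83)*(1/25051) = 319452/44239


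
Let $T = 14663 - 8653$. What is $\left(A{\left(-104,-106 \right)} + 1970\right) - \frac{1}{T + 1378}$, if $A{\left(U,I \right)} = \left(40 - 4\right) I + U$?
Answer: $- \frac{14406601}{7388} \approx -1950.0$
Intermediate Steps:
$T = 6010$
$A{\left(U,I \right)} = U + 36 I$ ($A{\left(U,I \right)} = \left(40 - 4\right) I + U = 36 I + U = U + 36 I$)
$\left(A{\left(-104,-106 \right)} + 1970\right) - \frac{1}{T + 1378} = \left(\left(-104 + 36 \left(-106\right)\right) + 1970\right) - \frac{1}{6010 + 1378} = \left(\left(-104 - 3816\right) + 1970\right) - \frac{1}{7388} = \left(-3920 + 1970\right) - \frac{1}{7388} = -1950 - \frac{1}{7388} = - \frac{14406601}{7388}$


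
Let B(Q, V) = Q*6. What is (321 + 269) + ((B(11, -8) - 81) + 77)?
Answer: 652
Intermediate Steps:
B(Q, V) = 6*Q
(321 + 269) + ((B(11, -8) - 81) + 77) = (321 + 269) + ((6*11 - 81) + 77) = 590 + ((66 - 81) + 77) = 590 + (-15 + 77) = 590 + 62 = 652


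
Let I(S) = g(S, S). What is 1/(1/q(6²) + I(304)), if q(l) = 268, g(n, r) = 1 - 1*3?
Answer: -268/535 ≈ -0.50093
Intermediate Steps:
g(n, r) = -2 (g(n, r) = 1 - 3 = -2)
I(S) = -2
1/(1/q(6²) + I(304)) = 1/(1/268 - 2) = 1/(-535/268) = -268/535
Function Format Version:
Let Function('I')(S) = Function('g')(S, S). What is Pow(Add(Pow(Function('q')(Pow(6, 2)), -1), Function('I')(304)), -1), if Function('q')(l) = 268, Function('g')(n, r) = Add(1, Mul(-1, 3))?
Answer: Rational(-268, 535) ≈ -0.50093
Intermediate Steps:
Function('g')(n, r) = -2 (Function('g')(n, r) = Add(1, -3) = -2)
Function('I')(S) = -2
Pow(Add(Pow(Function('q')(Pow(6, 2)), -1), Function('I')(304)), -1) = Pow(Add(Pow(268, -1), -2), -1) = Pow(Add(Rational(1, 268), -2), -1) = Pow(Rational(-535, 268), -1) = Rational(-268, 535)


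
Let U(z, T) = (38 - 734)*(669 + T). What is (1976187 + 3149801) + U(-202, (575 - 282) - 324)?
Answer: 4681940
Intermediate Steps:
U(z, T) = -465624 - 696*T (U(z, T) = -696*(669 + T) = -465624 - 696*T)
(1976187 + 3149801) + U(-202, (575 - 282) - 324) = (1976187 + 3149801) + (-465624 - 696*((575 - 282) - 324)) = 5125988 + (-465624 - 696*(293 - 324)) = 5125988 + (-465624 - 696*(-31)) = 5125988 + (-465624 + 21576) = 5125988 - 444048 = 4681940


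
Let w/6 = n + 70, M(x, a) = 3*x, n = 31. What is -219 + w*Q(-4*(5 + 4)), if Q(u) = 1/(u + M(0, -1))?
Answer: -1415/6 ≈ -235.83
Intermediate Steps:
Q(u) = 1/u (Q(u) = 1/(u + 3*0) = 1/(u + 0) = 1/u)
w = 606 (w = 6*(31 + 70) = 6*101 = 606)
-219 + w*Q(-4*(5 + 4)) = -219 + 606/((-4*(5 + 4))) = -219 + 606/((-4*9)) = -219 + 606/(-36) = -219 + 606*(-1/36) = -219 - 101/6 = -1415/6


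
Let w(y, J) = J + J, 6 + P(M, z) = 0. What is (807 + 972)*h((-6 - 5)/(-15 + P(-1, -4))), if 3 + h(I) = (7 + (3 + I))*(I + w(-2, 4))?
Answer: 22673948/147 ≈ 1.5424e+5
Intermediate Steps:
P(M, z) = -6 (P(M, z) = -6 + 0 = -6)
w(y, J) = 2*J
h(I) = -3 + (8 + I)*(10 + I) (h(I) = -3 + (7 + (3 + I))*(I + 2*4) = -3 + (10 + I)*(I + 8) = -3 + (10 + I)*(8 + I) = -3 + (8 + I)*(10 + I))
(807 + 972)*h((-6 - 5)/(-15 + P(-1, -4))) = (807 + 972)*(77 + ((-6 - 5)/(-15 - 6))² + 18*((-6 - 5)/(-15 - 6))) = 1779*(77 + (-11/(-21))² + 18*(-11/(-21))) = 1779*(77 + (-11*(-1/21))² + 18*(-11*(-1/21))) = 1779*(77 + (11/21)² + 18*(11/21)) = 1779*(77 + 121/441 + 66/7) = 1779*(38236/441) = 22673948/147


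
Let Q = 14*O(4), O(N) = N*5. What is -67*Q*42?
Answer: -787920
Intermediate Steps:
O(N) = 5*N
Q = 280 (Q = 14*(5*4) = 14*20 = 280)
-67*Q*42 = -67*280*42 = -18760*42 = -787920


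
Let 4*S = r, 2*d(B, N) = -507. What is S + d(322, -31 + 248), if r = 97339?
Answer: 96325/4 ≈ 24081.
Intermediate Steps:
d(B, N) = -507/2 (d(B, N) = (½)*(-507) = -507/2)
S = 97339/4 (S = (¼)*97339 = 97339/4 ≈ 24335.)
S + d(322, -31 + 248) = 97339/4 - 507/2 = 96325/4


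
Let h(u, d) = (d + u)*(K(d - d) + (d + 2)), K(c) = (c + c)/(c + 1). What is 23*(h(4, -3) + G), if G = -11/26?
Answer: -851/26 ≈ -32.731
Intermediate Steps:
K(c) = 2*c/(1 + c) (K(c) = (2*c)/(1 + c) = 2*c/(1 + c))
h(u, d) = (2 + d)*(d + u) (h(u, d) = (d + u)*(2*(d - d)/(1 + (d - d)) + (d + 2)) = (d + u)*(2*0/(1 + 0) + (2 + d)) = (d + u)*(2*0/1 + (2 + d)) = (d + u)*(2*0*1 + (2 + d)) = (d + u)*(0 + (2 + d)) = (d + u)*(2 + d) = (2 + d)*(d + u))
G = -11/26 (G = -11*1/26 = -11/26 ≈ -0.42308)
23*(h(4, -3) + G) = 23*(((-3)² + 2*(-3) + 2*4 - 3*4) - 11/26) = 23*((9 - 6 + 8 - 12) - 11/26) = 23*(-1 - 11/26) = 23*(-37/26) = -851/26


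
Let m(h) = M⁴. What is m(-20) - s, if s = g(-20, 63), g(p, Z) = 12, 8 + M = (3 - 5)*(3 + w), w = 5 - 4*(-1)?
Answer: 1048564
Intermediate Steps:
w = 9 (w = 5 + 4 = 9)
M = -32 (M = -8 + (3 - 5)*(3 + 9) = -8 - 2*12 = -8 - 24 = -32)
s = 12
m(h) = 1048576 (m(h) = (-32)⁴ = 1048576)
m(-20) - s = 1048576 - 1*12 = 1048576 - 12 = 1048564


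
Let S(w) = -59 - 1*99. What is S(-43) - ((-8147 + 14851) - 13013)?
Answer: 6151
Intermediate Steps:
S(w) = -158 (S(w) = -59 - 99 = -158)
S(-43) - ((-8147 + 14851) - 13013) = -158 - ((-8147 + 14851) - 13013) = -158 - (6704 - 13013) = -158 - 1*(-6309) = -158 + 6309 = 6151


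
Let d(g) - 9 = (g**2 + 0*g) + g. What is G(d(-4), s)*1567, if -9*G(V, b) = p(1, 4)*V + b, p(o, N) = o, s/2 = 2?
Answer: -39175/9 ≈ -4352.8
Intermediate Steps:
s = 4 (s = 2*2 = 4)
d(g) = 9 + g + g**2 (d(g) = 9 + ((g**2 + 0*g) + g) = 9 + ((g**2 + 0) + g) = 9 + (g**2 + g) = 9 + (g + g**2) = 9 + g + g**2)
G(V, b) = -V/9 - b/9 (G(V, b) = -(1*V + b)/9 = -(V + b)/9 = -V/9 - b/9)
G(d(-4), s)*1567 = (-(9 - 4 + (-4)**2)/9 - 1/9*4)*1567 = (-(9 - 4 + 16)/9 - 4/9)*1567 = (-1/9*21 - 4/9)*1567 = (-7/3 - 4/9)*1567 = -25/9*1567 = -39175/9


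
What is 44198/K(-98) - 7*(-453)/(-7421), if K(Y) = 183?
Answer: 327413065/1358043 ≈ 241.09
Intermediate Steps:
44198/K(-98) - 7*(-453)/(-7421) = 44198/183 - 7*(-453)/(-7421) = 44198*(1/183) + 3171*(-1/7421) = 44198/183 - 3171/7421 = 327413065/1358043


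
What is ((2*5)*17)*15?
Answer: 2550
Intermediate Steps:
((2*5)*17)*15 = (10*17)*15 = 170*15 = 2550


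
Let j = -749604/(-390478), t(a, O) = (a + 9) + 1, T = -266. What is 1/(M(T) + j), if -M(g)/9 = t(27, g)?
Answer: -195239/64639785 ≈ -0.0030204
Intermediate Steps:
t(a, O) = 10 + a (t(a, O) = (9 + a) + 1 = 10 + a)
j = 374802/195239 (j = -749604*(-1/390478) = 374802/195239 ≈ 1.9197)
M(g) = -333 (M(g) = -9*(10 + 27) = -9*37 = -333)
1/(M(T) + j) = 1/(-333 + 374802/195239) = 1/(-64639785/195239) = -195239/64639785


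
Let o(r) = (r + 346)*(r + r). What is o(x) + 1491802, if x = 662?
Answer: 2826394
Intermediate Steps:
o(r) = 2*r*(346 + r) (o(r) = (346 + r)*(2*r) = 2*r*(346 + r))
o(x) + 1491802 = 2*662*(346 + 662) + 1491802 = 2*662*1008 + 1491802 = 1334592 + 1491802 = 2826394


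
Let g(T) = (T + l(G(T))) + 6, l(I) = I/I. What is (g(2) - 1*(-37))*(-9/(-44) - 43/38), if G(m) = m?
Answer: -17825/418 ≈ -42.644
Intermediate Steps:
l(I) = 1
g(T) = 7 + T (g(T) = (T + 1) + 6 = (1 + T) + 6 = 7 + T)
(g(2) - 1*(-37))*(-9/(-44) - 43/38) = ((7 + 2) - 1*(-37))*(-9/(-44) - 43/38) = (9 + 37)*(-9*(-1/44) - 43*1/38) = 46*(9/44 - 43/38) = 46*(-775/836) = -17825/418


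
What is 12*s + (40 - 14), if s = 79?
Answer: 974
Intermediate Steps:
12*s + (40 - 14) = 12*79 + (40 - 14) = 948 + 26 = 974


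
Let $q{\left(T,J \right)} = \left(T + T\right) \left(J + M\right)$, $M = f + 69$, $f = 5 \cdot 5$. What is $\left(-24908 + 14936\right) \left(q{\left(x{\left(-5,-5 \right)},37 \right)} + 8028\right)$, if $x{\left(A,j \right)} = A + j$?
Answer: $-53928576$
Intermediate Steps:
$f = 25$
$M = 94$ ($M = 25 + 69 = 94$)
$q{\left(T,J \right)} = 2 T \left(94 + J\right)$ ($q{\left(T,J \right)} = \left(T + T\right) \left(J + 94\right) = 2 T \left(94 + J\right)$)
$\left(-24908 + 14936\right) \left(q{\left(x{\left(-5,-5 \right)},37 \right)} + 8028\right) = \left(-24908 + 14936\right) \left(2 \left(-5 - 5\right) \left(94 + 37\right) + 8028\right) = - 9972 \left(2 \left(-10\right) 131 + 8028\right) = - 9972 \left(-2620 + 8028\right) = \left(-9972\right) 5408 = -53928576$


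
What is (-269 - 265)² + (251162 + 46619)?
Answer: 582937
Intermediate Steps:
(-269 - 265)² + (251162 + 46619) = (-534)² + 297781 = 285156 + 297781 = 582937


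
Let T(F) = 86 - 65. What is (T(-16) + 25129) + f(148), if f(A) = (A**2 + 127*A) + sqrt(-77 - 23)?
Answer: 65850 + 10*I ≈ 65850.0 + 10.0*I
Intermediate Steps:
T(F) = 21
f(A) = A**2 + 10*I + 127*A (f(A) = (A**2 + 127*A) + sqrt(-100) = (A**2 + 127*A) + 10*I = A**2 + 10*I + 127*A)
(T(-16) + 25129) + f(148) = (21 + 25129) + (148**2 + 10*I + 127*148) = 25150 + (21904 + 10*I + 18796) = 25150 + (40700 + 10*I) = 65850 + 10*I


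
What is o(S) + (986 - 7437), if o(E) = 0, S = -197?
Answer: -6451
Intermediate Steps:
o(S) + (986 - 7437) = 0 + (986 - 7437) = 0 - 6451 = -6451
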